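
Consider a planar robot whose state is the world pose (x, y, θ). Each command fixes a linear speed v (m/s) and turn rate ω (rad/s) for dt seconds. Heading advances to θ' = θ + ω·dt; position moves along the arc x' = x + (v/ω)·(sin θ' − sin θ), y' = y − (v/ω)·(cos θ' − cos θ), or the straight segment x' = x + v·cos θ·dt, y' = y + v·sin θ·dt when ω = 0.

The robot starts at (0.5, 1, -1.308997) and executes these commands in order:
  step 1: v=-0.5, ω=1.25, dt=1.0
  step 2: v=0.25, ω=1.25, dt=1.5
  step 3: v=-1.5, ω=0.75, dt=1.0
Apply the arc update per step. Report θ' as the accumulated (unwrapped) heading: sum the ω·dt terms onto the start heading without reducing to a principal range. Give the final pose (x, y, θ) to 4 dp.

step 1: θ'=-0.0590 (R=-0.4000) → pose (0.1372, 1.2958, -0.0590)
step 2: θ'=1.8160 (R=0.2000) → pose (0.3430, 1.5440, 1.8160)
step 3: θ'=2.5660 (R=-2.0000) → pose (1.1945, 0.3518, 2.5660)

(1.1945, 0.3518, 2.5660)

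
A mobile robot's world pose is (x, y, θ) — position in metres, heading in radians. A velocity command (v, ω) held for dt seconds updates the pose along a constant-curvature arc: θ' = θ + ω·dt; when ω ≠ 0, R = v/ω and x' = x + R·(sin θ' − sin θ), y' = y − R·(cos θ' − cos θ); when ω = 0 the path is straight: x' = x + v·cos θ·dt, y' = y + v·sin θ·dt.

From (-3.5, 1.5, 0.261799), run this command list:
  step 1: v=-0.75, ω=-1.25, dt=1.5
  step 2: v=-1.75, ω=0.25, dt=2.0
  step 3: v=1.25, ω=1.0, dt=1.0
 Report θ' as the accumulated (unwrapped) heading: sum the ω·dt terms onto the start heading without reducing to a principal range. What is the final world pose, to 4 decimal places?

(-3.9884, 4.8045, -0.1132)

step 1: θ'=-1.6132 (R=0.6000) → pose (-4.2548, 2.1050, -1.6132)
step 2: θ'=-1.1132 (R=-7.0000) → pose (-4.9686, 5.4943, -1.1132)
step 3: θ'=-0.1132 (R=1.2500) → pose (-3.9884, 4.8045, -0.1132)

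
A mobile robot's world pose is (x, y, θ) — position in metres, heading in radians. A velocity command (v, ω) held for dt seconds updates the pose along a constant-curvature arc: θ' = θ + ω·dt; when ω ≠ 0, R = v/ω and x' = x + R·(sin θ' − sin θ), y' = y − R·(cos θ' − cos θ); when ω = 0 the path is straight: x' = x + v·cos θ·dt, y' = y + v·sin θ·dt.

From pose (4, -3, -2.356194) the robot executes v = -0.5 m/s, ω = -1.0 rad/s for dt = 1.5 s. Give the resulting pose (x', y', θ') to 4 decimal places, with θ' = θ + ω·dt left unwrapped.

(4.6812, -2.9759, -3.8562)

θ' = -2.3562 + -1.0·1.5 = -3.8562
R = v/ω = -0.5/-1.0 = 0.5000
x' = 4 + 0.5000·(sin -3.8562 − sin -2.3562) = 4.6812
y' = -3 − 0.5000·(cos -3.8562 − cos -2.3562) = -2.9759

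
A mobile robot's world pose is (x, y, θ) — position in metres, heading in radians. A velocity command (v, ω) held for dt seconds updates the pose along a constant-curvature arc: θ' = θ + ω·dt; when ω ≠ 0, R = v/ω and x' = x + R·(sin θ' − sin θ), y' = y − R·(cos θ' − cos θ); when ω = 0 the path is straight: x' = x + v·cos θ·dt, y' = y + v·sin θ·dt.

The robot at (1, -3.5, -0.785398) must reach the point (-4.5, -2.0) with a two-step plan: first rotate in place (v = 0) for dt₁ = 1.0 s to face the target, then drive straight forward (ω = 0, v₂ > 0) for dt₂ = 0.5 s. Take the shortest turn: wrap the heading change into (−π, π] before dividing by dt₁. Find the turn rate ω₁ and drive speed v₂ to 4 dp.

heading to target = atan2(-2−-3.5, -4.5−1) = 2.8753
Δθ = wrap(2.8753 − -0.7854) = -2.6224; ω₁ = Δθ/dt₁ = -2.6224
distance = √((-4.5−1)² + (-2−-3.5)²) = 5.7009; v₂ = distance/dt₂ = 11.4018

ω₁ = -2.6224, v₂ = 11.4018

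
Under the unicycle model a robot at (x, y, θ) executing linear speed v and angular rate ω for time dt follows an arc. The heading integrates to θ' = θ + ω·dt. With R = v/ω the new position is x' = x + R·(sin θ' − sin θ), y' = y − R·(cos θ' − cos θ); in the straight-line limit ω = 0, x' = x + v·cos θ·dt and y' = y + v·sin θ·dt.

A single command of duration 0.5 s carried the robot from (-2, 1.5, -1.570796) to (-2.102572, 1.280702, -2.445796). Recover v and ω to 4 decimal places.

v = 0.5000, ω = -1.7500

Δθ = -2.445796 − -1.570796 = -0.875000
ω = Δθ/dt = -0.875000/0.5 = -1.7500
R = −Δy/(cos θ' − cos θ) = -0.2857
v = R·ω = -0.2857·-1.7500 = 0.5000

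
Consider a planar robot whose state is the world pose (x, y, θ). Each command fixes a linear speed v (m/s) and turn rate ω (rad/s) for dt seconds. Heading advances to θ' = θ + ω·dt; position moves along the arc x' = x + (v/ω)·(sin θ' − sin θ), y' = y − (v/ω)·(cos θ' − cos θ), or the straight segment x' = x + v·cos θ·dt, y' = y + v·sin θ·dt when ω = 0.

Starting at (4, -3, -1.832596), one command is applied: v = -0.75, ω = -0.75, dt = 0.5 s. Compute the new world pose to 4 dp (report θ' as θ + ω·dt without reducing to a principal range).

θ' = -1.8326 + -0.75·0.5 = -2.2076
R = v/ω = -0.75/-0.75 = 1.0000
x' = 4 + 1.0000·(sin -2.2076 − sin -1.8326) = 4.1619
y' = -3 − 1.0000·(cos -2.2076 − cos -1.8326) = -2.6642

(4.1619, -2.6642, -2.2076)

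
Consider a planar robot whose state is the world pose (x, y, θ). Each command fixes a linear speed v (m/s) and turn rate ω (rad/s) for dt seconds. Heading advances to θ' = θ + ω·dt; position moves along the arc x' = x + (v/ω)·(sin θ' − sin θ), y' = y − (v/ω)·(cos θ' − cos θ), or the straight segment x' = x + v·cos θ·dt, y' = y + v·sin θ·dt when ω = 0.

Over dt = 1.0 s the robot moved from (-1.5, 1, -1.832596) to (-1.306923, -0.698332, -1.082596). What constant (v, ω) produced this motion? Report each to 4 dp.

v = 1.7500, ω = 0.7500

Δθ = -1.082596 − -1.832596 = 0.750000
ω = Δθ/dt = 0.750000/1.0 = 0.7500
R = −Δy/(cos θ' − cos θ) = 2.3333
v = R·ω = 2.3333·0.7500 = 1.7500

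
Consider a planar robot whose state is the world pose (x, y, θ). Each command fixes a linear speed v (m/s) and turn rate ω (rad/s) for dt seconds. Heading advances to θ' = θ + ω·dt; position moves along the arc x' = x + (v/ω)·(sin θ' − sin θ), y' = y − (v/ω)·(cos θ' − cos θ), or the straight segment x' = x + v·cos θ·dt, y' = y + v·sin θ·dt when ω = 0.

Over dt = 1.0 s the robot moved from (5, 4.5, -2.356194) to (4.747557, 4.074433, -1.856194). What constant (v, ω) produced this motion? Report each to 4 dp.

Δθ = -1.856194 − -2.356194 = 0.500000
ω = Δθ/dt = 0.500000/1.0 = 0.5000
R = −Δy/(cos θ' − cos θ) = 1.0000
v = R·ω = 1.0000·0.5000 = 0.5000

v = 0.5000, ω = 0.5000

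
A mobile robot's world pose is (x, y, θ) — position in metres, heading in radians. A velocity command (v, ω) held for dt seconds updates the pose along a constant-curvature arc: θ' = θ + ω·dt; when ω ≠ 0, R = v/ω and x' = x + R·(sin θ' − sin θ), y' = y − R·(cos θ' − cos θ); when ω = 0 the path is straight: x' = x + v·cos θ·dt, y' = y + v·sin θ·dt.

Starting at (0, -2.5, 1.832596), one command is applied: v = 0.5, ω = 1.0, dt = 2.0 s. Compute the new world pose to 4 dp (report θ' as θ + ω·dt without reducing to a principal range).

(-0.8016, -2.2441, 3.8326)

θ' = 1.8326 + 1.0·2.0 = 3.8326
R = v/ω = 0.5/1.0 = 0.5000
x' = 0 + 0.5000·(sin 3.8326 − sin 1.8326) = -0.8016
y' = -2.5 − 0.5000·(cos 3.8326 − cos 1.8326) = -2.2441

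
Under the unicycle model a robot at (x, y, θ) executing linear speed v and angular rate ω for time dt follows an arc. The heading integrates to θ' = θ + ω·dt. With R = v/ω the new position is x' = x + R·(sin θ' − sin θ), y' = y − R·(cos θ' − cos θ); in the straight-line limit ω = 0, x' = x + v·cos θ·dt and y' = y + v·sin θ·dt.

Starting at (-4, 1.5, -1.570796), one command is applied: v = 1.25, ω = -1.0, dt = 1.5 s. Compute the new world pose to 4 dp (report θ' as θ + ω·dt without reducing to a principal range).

θ' = -1.5708 + -1.0·1.5 = -3.0708
R = v/ω = 1.25/-1.0 = -1.2500
x' = -4 + -1.2500·(sin -3.0708 − sin -1.5708) = -5.1616
y' = 1.5 − -1.2500·(cos -3.0708 − cos -1.5708) = 0.2531

(-5.1616, 0.2531, -3.0708)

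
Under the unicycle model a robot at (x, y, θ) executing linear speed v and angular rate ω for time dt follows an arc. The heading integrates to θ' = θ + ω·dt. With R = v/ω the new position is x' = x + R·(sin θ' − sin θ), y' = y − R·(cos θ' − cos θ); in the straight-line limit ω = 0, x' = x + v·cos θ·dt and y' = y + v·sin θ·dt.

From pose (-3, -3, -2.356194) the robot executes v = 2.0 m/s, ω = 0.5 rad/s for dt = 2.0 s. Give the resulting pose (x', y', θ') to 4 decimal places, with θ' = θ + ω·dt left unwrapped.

(-4.0798, -6.6803, -1.3562)

θ' = -2.3562 + 0.5·2.0 = -1.3562
R = v/ω = 2.0/0.5 = 4.0000
x' = -3 + 4.0000·(sin -1.3562 − sin -2.3562) = -4.0798
y' = -3 − 4.0000·(cos -1.3562 − cos -2.3562) = -6.6803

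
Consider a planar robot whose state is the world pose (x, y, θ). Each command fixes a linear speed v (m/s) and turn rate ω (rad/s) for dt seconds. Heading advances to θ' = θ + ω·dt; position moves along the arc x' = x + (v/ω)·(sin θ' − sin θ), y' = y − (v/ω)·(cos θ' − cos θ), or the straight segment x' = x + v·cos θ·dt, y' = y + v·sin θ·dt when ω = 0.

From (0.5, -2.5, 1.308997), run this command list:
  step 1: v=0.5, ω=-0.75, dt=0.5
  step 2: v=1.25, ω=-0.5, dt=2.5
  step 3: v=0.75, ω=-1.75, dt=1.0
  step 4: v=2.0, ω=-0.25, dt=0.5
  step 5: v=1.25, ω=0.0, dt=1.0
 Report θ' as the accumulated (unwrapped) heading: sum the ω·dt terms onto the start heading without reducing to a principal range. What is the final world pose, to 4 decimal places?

step 1: θ'=0.9340 (R=-0.6667) → pose (0.6079, -2.2761, 0.9340)
step 2: θ'=-0.3160 (R=-2.5000) → pose (3.3949, -1.3865, -0.3160)
step 3: θ'=-2.0660 (R=-0.4286) → pose (3.6388, -1.9975, -2.0660)
step 4: θ'=-2.1910 (R=-8.0000) → pose (3.1099, -2.8454, -2.1910)
step 5: θ'=-2.1910 (straight) → pose (2.3834, -3.8626, -2.1910)

(2.3834, -3.8626, -2.1910)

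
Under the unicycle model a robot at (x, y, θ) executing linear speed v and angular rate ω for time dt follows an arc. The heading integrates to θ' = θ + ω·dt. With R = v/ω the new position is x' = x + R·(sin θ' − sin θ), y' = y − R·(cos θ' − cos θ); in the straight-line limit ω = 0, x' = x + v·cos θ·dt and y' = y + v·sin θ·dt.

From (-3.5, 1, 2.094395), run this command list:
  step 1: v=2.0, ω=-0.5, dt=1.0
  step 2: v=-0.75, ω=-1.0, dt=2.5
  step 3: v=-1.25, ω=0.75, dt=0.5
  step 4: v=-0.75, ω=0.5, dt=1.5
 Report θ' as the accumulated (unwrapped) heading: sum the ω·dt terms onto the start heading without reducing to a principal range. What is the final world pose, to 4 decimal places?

step 1: θ'=1.5944 (R=-4.0000) → pose (-4.0348, 2.9056, 1.5944)
step 2: θ'=-0.9056 (R=0.7500) → pose (-5.3747, 2.4250, -0.9056)
step 3: θ'=-0.5306 (R=-1.6667) → pose (-5.8426, 2.8338, -0.5306)
step 4: θ'=0.2194 (R=-1.5000) → pose (-6.9281, 3.0041, 0.2194)

(-6.9281, 3.0041, 0.2194)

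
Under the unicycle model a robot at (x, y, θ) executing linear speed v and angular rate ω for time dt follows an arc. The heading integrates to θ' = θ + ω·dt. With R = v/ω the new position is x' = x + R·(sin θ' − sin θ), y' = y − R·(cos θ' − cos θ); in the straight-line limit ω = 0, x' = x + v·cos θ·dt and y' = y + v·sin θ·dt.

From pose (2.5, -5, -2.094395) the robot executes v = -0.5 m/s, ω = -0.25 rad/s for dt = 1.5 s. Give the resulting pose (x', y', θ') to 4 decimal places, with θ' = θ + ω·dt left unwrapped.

θ' = -2.0944 + -0.25·1.5 = -2.4694
R = v/ω = -0.5/-0.25 = 2.0000
x' = 2.5 + 2.0000·(sin -2.4694 − sin -2.0944) = 2.9866
y' = -5 − 2.0000·(cos -2.4694 − cos -2.0944) = -4.4351

(2.9866, -4.4351, -2.4694)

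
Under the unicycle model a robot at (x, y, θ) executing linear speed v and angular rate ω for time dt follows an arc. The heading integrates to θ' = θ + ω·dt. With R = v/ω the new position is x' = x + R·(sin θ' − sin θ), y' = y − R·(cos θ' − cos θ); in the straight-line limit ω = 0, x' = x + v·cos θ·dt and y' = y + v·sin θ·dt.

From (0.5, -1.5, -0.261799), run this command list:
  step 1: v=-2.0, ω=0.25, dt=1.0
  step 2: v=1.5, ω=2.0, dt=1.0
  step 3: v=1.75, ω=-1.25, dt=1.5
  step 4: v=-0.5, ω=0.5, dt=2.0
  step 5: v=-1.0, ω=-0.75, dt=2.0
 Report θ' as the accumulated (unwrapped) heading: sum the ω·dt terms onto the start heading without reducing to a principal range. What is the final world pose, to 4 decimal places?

step 1: θ'=-0.0118 (R=-8.0000) → pose (-1.4762, -1.2280, -0.0118)
step 2: θ'=1.9882 (R=0.7500) → pose (-0.7817, -0.1740, 1.9882)
step 3: θ'=0.1132 (R=-1.4000) → pose (0.3400, 1.7846, 0.1132)
step 4: θ'=1.1132 (R=-1.0000) → pose (-0.4442, 1.2328, 1.1132)
step 5: θ'=-0.3868 (R=1.3333) → pose (-2.1433, 0.5870, -0.3868)

(-2.1433, 0.5870, -0.3868)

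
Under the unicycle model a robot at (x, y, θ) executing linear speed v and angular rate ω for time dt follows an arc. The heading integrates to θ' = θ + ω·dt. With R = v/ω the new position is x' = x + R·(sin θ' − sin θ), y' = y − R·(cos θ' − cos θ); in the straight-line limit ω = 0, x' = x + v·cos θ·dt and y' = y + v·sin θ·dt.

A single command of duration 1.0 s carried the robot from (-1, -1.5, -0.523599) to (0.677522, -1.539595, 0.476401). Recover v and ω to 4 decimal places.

Δθ = 0.476401 − -0.523599 = 1.000000
ω = Δθ/dt = 1.000000/1.0 = 1.0000
R = Δx/(sin θ' − sin θ) = 1.7500
v = R·ω = 1.7500·1.0000 = 1.7500

v = 1.7500, ω = 1.0000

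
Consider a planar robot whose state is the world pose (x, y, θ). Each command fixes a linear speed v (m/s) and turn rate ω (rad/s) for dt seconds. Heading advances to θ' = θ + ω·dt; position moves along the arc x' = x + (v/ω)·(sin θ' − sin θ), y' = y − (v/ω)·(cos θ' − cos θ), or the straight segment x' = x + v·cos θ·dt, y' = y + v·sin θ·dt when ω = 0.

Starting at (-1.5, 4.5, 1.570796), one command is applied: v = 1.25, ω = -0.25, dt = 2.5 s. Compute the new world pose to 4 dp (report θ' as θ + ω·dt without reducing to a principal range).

(-0.5548, 7.4255, 0.9458)

θ' = 1.5708 + -0.25·2.5 = 0.9458
R = v/ω = 1.25/-0.25 = -5.0000
x' = -1.5 + -5.0000·(sin 0.9458 − sin 1.5708) = -0.5548
y' = 4.5 − -5.0000·(cos 0.9458 − cos 1.5708) = 7.4255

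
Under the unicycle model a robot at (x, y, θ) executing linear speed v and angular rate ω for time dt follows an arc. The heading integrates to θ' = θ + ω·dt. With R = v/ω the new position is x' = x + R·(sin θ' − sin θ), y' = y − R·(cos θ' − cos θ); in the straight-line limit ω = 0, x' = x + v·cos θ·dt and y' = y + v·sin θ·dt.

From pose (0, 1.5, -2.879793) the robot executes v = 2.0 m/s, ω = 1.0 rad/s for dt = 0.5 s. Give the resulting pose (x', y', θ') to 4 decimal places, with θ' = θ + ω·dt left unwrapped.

(-0.8628, 1.0153, -2.3798)

θ' = -2.8798 + 1.0·0.5 = -2.3798
R = v/ω = 2.0/1.0 = 2.0000
x' = 0 + 2.0000·(sin -2.3798 − sin -2.8798) = -0.8628
y' = 1.5 − 2.0000·(cos -2.3798 − cos -2.8798) = 1.0153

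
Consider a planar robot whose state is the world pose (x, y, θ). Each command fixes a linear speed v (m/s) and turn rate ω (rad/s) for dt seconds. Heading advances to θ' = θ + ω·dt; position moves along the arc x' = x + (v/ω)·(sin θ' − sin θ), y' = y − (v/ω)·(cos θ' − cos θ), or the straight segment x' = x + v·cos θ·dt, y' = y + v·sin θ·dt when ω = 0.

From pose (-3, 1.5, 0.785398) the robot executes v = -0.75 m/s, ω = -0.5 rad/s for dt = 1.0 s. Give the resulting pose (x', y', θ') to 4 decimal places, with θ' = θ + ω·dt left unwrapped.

θ' = 0.7854 + -0.5·1.0 = 0.2854
R = v/ω = -0.75/-0.5 = 1.5000
x' = -3 + 1.5000·(sin 0.2854 − sin 0.7854) = -3.6384
y' = 1.5 − 1.5000·(cos 0.2854 − cos 0.7854) = 1.1213

(-3.6384, 1.1213, 0.2854)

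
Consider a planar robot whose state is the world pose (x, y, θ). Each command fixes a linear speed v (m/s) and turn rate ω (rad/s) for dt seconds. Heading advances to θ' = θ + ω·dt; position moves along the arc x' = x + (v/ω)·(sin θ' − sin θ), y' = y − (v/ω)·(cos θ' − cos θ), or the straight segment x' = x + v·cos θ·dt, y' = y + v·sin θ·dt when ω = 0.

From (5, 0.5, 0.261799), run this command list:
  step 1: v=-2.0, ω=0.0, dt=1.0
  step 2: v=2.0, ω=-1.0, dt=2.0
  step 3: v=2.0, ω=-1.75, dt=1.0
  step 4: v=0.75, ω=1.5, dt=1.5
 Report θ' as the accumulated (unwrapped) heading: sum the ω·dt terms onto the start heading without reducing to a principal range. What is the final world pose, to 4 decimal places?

step 1: θ'=0.2618 (straight) → pose (3.0681, -0.0176, 0.2618)
step 2: θ'=-1.7382 (R=-2.0000) → pose (5.5578, -2.2827, -1.7382)
step 3: θ'=-3.4882 (R=-1.1429) → pose (4.0427, -3.1672, -3.4882)
step 4: θ'=-1.2382 (R=0.5000) → pose (3.4003, -3.8007, -1.2382)

(3.4003, -3.8007, -1.2382)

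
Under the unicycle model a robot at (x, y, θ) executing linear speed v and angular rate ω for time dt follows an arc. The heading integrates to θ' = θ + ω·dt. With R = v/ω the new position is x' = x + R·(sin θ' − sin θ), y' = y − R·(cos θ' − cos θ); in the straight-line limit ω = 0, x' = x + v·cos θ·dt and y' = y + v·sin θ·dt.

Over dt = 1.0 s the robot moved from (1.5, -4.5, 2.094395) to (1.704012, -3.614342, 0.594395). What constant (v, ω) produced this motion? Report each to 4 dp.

Δθ = 0.594395 − 2.094395 = -1.500000
ω = Δθ/dt = -1.500000/1.0 = -1.5000
R = −Δy/(cos θ' − cos θ) = -0.6667
v = R·ω = -0.6667·-1.5000 = 1.0000

v = 1.0000, ω = -1.5000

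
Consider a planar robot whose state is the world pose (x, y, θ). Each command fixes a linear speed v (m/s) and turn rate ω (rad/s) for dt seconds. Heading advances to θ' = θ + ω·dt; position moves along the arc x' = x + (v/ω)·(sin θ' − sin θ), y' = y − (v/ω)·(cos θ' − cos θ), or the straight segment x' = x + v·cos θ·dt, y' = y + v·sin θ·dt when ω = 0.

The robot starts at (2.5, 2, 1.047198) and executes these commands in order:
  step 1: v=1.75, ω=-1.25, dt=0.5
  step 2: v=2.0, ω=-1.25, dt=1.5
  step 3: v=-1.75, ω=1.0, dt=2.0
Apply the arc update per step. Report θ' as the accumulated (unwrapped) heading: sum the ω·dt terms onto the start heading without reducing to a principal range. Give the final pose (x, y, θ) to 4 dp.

step 1: θ'=0.4222 (R=-1.4000) → pose (3.1388, 2.5771, 0.4222)
step 2: θ'=-1.4528 (R=-1.6000) → pose (5.3833, 1.3059, -1.4528)
step 3: θ'=0.5472 (R=-1.7500) → pose (2.7349, 2.5944, 0.5472)

(2.7349, 2.5944, 0.5472)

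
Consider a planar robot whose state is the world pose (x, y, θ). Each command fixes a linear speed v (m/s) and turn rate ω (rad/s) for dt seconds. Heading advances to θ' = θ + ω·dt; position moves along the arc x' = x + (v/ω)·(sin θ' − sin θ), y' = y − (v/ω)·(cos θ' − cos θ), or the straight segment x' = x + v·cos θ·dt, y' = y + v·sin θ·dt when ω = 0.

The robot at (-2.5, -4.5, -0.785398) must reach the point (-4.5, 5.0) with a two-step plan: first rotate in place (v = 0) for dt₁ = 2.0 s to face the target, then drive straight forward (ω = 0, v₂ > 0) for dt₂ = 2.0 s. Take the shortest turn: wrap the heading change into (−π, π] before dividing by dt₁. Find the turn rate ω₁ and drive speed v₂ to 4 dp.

heading to target = atan2(5−-4.5, -4.5−-2.5) = 1.7783
Δθ = wrap(1.7783 − -0.7854) = 2.5637; ω₁ = Δθ/dt₁ = 1.2818
distance = √((-4.5−-2.5)² + (5−-4.5)²) = 9.7082; v₂ = distance/dt₂ = 4.8541

ω₁ = 1.2818, v₂ = 4.8541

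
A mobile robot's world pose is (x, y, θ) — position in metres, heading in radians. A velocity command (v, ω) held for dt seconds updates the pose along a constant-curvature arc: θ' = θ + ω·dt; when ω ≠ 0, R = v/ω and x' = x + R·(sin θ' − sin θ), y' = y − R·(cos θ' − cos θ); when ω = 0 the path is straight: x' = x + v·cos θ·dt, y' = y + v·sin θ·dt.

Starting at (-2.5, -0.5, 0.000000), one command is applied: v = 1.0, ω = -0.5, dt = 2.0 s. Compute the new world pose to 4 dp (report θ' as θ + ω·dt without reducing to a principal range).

(-0.8171, -1.4194, -1.0000)

θ' = 0.0000 + -0.5·2.0 = -1.0000
R = v/ω = 1.0/-0.5 = -2.0000
x' = -2.5 + -2.0000·(sin -1.0000 − sin 0.0000) = -0.8171
y' = -0.5 − -2.0000·(cos -1.0000 − cos 0.0000) = -1.4194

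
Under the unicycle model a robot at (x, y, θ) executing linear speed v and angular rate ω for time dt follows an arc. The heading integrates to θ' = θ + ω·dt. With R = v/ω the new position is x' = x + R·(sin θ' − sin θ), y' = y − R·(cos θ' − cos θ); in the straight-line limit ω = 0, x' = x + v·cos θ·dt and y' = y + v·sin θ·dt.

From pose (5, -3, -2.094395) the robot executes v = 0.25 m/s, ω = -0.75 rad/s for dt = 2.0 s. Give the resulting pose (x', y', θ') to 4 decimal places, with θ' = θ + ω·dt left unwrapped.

θ' = -2.0944 + -0.75·2.0 = -3.5944
R = v/ω = 0.25/-0.75 = -0.3333
x' = 5 + -0.3333·(sin -3.5944 − sin -2.0944) = 4.5655
y' = -3 − -0.3333·(cos -3.5944 − cos -2.0944) = -3.1331

(4.5655, -3.1331, -3.5944)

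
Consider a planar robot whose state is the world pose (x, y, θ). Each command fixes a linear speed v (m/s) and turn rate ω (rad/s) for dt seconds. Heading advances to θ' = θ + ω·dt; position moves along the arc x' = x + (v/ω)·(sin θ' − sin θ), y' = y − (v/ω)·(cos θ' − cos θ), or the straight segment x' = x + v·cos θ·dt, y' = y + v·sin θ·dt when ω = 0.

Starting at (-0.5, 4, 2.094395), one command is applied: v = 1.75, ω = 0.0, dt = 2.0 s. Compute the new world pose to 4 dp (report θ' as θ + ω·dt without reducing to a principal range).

(-2.2500, 7.0311, 2.0944)

θ' = 2.0944 + 0.0·2.0 = 2.0944
ω = 0 → straight: x' = -0.5 + 1.75·cos(2.0944)·2.0 = -2.2500
y' = 4 + 1.75·sin(2.0944)·2.0 = 7.0311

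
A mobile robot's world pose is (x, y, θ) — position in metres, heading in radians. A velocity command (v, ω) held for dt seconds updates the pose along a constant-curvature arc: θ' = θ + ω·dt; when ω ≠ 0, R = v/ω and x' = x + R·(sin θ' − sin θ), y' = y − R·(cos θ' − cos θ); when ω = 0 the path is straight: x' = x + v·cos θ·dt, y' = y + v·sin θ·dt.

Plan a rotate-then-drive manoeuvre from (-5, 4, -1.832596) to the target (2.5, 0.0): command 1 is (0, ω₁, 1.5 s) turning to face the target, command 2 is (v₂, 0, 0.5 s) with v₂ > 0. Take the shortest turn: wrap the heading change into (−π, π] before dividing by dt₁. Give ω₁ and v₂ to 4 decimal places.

ω₁ = 0.8951, v₂ = 17.0000

heading to target = atan2(0−4, 2.5−-5) = -0.4900
Δθ = wrap(-0.4900 − -1.8326) = 1.3426; ω₁ = Δθ/dt₁ = 0.8951
distance = √((2.5−-5)² + (0−4)²) = 8.5000; v₂ = distance/dt₂ = 17.0000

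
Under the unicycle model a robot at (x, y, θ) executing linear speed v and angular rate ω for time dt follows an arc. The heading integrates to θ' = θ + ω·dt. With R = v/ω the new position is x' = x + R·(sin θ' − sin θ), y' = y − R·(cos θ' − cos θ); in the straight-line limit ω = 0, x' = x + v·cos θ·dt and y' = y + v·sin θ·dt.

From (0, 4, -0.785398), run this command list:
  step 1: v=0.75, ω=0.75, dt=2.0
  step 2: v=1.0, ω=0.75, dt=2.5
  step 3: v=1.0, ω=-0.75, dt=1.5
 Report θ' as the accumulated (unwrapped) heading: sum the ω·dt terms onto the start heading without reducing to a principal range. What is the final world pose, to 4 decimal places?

step 1: θ'=0.7146 (R=1.0000) → pose (1.3624, 3.9518, 0.7146)
step 2: θ'=2.5896 (R=1.3333) → pose (1.1878, 6.0942, 2.5896)
step 3: θ'=1.4646 (R=-1.3333) → pose (0.5612, 7.3708, 1.4646)

(0.5612, 7.3708, 1.4646)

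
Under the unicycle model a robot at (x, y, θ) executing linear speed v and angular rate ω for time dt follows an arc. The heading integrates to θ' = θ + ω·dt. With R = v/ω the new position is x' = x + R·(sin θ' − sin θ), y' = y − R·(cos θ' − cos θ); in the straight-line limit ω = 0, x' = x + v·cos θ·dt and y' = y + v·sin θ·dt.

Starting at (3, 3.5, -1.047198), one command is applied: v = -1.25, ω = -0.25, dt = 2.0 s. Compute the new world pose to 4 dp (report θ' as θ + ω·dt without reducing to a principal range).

θ' = -1.0472 + -0.25·2.0 = -1.5472
R = v/ω = -1.25/-0.25 = 5.0000
x' = 3 + 5.0000·(sin -1.5472 − sin -1.0472) = 2.3315
y' = 3.5 − 5.0000·(cos -1.5472 − cos -1.0472) = 5.8820

(2.3315, 5.8820, -1.5472)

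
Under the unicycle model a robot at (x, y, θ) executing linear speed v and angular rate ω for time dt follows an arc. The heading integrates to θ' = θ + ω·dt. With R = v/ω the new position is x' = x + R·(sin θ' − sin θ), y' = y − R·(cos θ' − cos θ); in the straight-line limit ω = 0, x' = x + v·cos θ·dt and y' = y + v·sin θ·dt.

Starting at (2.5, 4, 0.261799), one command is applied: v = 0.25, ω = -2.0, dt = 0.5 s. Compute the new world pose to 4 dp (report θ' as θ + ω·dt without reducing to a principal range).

(2.6165, 3.9717, -0.7382)

θ' = 0.2618 + -2.0·0.5 = -0.7382
R = v/ω = 0.25/-2.0 = -0.1250
x' = 2.5 + -0.1250·(sin -0.7382 − sin 0.2618) = 2.6165
y' = 4 − -0.1250·(cos -0.7382 − cos 0.2618) = 3.9717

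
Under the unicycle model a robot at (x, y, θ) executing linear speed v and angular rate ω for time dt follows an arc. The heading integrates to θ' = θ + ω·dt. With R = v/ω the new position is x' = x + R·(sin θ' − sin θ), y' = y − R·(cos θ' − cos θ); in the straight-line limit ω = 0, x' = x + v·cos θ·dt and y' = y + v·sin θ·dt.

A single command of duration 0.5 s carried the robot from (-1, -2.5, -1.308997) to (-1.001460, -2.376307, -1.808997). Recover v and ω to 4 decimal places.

v = -0.2500, ω = -1.0000

Δθ = -1.808997 − -1.308997 = -0.500000
ω = Δθ/dt = -0.500000/0.5 = -1.0000
R = −Δy/(cos θ' − cos θ) = 0.2500
v = R·ω = 0.2500·-1.0000 = -0.2500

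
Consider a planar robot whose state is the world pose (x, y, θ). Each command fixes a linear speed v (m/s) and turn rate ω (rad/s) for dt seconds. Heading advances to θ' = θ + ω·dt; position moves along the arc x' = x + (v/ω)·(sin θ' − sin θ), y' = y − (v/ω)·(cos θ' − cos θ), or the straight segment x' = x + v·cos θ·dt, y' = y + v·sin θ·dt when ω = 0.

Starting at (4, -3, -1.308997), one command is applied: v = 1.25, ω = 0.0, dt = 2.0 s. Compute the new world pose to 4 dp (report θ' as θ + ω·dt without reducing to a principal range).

(4.6470, -5.4148, -1.3090)

θ' = -1.3090 + 0.0·2.0 = -1.3090
ω = 0 → straight: x' = 4 + 1.25·cos(-1.3090)·2.0 = 4.6470
y' = -3 + 1.25·sin(-1.3090)·2.0 = -5.4148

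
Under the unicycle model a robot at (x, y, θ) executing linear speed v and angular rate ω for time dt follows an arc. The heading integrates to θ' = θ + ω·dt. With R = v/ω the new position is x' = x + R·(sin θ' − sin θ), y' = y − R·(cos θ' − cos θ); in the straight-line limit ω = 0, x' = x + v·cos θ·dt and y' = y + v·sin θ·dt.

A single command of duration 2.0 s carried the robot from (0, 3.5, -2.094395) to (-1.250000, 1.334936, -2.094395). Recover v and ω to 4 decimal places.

Δθ = -2.094395 − -2.094395 = 0.000000
ω = Δθ/dt = 0.000000/2.0 = 0.0000
ω = 0 → v = (Δx·cos θ + Δy·sin θ)/dt = 1.2500

v = 1.2500, ω = 0.0000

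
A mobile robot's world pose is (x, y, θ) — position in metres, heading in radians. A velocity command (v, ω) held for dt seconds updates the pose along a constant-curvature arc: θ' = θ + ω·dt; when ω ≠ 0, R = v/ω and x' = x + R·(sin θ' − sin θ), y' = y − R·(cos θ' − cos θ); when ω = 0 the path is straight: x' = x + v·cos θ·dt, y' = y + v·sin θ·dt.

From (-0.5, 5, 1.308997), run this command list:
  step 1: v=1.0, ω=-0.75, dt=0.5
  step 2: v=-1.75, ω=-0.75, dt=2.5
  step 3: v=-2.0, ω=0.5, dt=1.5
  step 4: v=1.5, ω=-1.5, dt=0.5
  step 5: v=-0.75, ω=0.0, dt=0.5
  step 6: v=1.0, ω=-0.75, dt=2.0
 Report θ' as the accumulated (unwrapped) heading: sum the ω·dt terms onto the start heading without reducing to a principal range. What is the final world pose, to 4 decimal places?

(-6.3395, 5.1379, -2.4410)

step 1: θ'=0.9340 (R=-1.3333) → pose (-0.2841, 5.4477, 0.9340)
step 2: θ'=-0.9410 (R=2.3333) → pose (-4.0458, 5.4609, -0.9410)
step 3: θ'=-0.1910 (R=-4.0000) → pose (-6.5190, 7.0323, -0.1910)
step 4: θ'=-0.9410 (R=-1.0000) → pose (-5.9007, 6.6394, -0.9410)
step 5: θ'=-0.9410 (straight) → pose (-6.1216, 6.9425, -0.9410)
step 6: θ'=-2.4410 (R=-1.3333) → pose (-6.3395, 5.1379, -2.4410)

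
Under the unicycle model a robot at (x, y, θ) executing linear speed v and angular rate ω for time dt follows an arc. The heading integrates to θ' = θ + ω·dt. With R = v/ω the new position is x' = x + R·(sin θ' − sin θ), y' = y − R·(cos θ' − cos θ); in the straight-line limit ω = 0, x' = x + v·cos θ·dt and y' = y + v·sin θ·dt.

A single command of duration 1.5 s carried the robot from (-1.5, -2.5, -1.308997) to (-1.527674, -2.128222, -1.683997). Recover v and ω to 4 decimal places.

Δθ = -1.683997 − -1.308997 = -0.375000
ω = Δθ/dt = -0.375000/1.5 = -0.2500
R = −Δy/(cos θ' − cos θ) = 1.0000
v = R·ω = 1.0000·-0.2500 = -0.2500

v = -0.2500, ω = -0.2500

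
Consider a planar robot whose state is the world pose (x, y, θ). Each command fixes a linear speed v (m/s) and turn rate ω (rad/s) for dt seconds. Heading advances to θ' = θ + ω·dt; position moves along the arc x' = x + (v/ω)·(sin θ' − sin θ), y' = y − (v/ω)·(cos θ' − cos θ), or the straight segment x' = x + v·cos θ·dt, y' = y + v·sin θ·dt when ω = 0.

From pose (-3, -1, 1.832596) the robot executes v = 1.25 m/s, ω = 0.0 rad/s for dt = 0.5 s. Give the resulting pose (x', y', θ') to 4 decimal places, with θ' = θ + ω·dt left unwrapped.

θ' = 1.8326 + 0.0·0.5 = 1.8326
ω = 0 → straight: x' = -3 + 1.25·cos(1.8326)·0.5 = -3.1618
y' = -1 + 1.25·sin(1.8326)·0.5 = -0.3963

(-3.1618, -0.3963, 1.8326)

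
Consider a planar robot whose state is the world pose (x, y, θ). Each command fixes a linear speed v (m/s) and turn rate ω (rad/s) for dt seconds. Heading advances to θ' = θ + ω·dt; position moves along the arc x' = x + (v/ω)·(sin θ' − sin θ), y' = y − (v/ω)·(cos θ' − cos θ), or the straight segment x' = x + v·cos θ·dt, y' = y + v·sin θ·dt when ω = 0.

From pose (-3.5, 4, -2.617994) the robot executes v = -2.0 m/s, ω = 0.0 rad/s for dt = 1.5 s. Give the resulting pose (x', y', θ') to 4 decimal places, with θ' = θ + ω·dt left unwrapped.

(-0.9019, 5.5000, -2.6180)

θ' = -2.6180 + 0.0·1.5 = -2.6180
ω = 0 → straight: x' = -3.5 + -2.0·cos(-2.6180)·1.5 = -0.9019
y' = 4 + -2.0·sin(-2.6180)·1.5 = 5.5000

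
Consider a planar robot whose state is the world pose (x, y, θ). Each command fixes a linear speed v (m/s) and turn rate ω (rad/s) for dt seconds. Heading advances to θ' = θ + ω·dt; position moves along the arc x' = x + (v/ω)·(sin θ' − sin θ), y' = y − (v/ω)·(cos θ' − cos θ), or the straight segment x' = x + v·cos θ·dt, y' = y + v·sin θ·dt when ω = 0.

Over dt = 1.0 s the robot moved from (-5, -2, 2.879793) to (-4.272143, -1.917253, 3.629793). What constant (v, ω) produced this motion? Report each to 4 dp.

v = -0.7500, ω = 0.7500

Δθ = 3.629793 − 2.879793 = 0.750000
ω = Δθ/dt = 0.750000/1.0 = 0.7500
R = Δx/(sin θ' − sin θ) = -1.0000
v = R·ω = -1.0000·0.7500 = -0.7500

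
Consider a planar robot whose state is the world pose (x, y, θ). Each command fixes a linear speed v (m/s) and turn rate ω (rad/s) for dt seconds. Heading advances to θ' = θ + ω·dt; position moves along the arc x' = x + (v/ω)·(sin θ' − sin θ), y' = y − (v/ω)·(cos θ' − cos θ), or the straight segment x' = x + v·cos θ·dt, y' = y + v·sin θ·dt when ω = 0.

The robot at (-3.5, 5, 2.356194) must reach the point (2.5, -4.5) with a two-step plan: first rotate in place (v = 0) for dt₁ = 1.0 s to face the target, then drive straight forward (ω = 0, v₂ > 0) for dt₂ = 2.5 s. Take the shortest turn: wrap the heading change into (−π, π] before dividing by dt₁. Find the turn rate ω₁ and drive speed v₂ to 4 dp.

ω₁ = 2.9195, v₂ = 4.4944

heading to target = atan2(-4.5−5, 2.5−-3.5) = -1.0075
Δθ = wrap(-1.0075 − 2.3562) = 2.9195; ω₁ = Δθ/dt₁ = 2.9195
distance = √((2.5−-3.5)² + (-4.5−5)²) = 11.2361; v₂ = distance/dt₂ = 4.4944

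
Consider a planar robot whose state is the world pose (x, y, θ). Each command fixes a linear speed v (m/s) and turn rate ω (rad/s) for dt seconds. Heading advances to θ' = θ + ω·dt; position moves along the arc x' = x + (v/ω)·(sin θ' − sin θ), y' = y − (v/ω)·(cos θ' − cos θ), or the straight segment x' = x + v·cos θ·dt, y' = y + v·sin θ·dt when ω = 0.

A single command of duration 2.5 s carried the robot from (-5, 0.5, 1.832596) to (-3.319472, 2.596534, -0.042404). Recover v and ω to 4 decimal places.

Δθ = -0.042404 − 1.832596 = -1.875000
ω = Δθ/dt = -1.875000/2.5 = -0.7500
R = −Δy/(cos θ' − cos θ) = -1.6667
v = R·ω = -1.6667·-0.7500 = 1.2500

v = 1.2500, ω = -0.7500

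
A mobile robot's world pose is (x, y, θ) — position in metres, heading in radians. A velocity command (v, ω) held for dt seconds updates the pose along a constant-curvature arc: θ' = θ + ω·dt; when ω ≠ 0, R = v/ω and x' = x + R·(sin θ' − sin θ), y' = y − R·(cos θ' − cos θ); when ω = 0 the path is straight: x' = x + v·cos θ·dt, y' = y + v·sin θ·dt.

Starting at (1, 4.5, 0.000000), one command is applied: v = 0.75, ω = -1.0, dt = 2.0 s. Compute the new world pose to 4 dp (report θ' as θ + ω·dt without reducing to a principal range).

θ' = 0.0000 + -1.0·2.0 = -2.0000
R = v/ω = 0.75/-1.0 = -0.7500
x' = 1 + -0.7500·(sin -2.0000 − sin 0.0000) = 1.6820
y' = 4.5 − -0.7500·(cos -2.0000 − cos 0.0000) = 3.4379

(1.6820, 3.4379, -2.0000)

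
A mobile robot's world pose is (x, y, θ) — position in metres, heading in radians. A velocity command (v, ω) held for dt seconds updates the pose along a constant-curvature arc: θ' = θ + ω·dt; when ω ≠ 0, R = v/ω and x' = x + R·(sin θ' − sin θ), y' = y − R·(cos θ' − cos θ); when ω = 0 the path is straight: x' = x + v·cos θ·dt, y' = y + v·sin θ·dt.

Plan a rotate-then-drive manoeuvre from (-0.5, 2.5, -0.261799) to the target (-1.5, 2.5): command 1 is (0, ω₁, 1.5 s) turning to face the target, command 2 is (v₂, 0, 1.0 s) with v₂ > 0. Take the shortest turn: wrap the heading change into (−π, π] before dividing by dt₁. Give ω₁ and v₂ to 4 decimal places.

heading to target = atan2(2.5−2.5, -1.5−-0.5) = 3.1416
Δθ = wrap(3.1416 − -0.2618) = -2.8798; ω₁ = Δθ/dt₁ = -1.9199
distance = √((-1.5−-0.5)² + (2.5−2.5)²) = 1.0000; v₂ = distance/dt₂ = 1.0000

ω₁ = -1.9199, v₂ = 1.0000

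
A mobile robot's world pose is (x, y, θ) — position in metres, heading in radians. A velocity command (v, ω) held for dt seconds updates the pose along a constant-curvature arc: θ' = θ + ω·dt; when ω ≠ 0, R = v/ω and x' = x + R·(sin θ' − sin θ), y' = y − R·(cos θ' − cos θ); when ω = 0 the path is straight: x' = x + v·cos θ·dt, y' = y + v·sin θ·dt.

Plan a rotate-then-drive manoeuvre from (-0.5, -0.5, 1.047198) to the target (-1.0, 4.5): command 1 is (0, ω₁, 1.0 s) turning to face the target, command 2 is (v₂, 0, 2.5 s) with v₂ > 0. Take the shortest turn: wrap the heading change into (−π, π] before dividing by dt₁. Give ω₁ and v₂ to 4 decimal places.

heading to target = atan2(4.5−-0.5, -1−-0.5) = 1.6705
Δθ = wrap(1.6705 − 1.0472) = 0.6233; ω₁ = Δθ/dt₁ = 0.6233
distance = √((-1−-0.5)² + (4.5−-0.5)²) = 5.0249; v₂ = distance/dt₂ = 2.0100

ω₁ = 0.6233, v₂ = 2.0100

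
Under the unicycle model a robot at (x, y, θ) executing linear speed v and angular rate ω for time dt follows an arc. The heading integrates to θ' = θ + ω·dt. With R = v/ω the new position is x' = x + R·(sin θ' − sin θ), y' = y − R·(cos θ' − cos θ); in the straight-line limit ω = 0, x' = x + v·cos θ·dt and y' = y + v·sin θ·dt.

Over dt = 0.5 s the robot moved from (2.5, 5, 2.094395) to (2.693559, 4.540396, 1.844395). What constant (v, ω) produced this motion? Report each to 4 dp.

v = -1.0000, ω = -0.5000

Δθ = 1.844395 − 2.094395 = -0.250000
ω = Δθ/dt = -0.250000/0.5 = -0.5000
R = −Δy/(cos θ' − cos θ) = 2.0000
v = R·ω = 2.0000·-0.5000 = -1.0000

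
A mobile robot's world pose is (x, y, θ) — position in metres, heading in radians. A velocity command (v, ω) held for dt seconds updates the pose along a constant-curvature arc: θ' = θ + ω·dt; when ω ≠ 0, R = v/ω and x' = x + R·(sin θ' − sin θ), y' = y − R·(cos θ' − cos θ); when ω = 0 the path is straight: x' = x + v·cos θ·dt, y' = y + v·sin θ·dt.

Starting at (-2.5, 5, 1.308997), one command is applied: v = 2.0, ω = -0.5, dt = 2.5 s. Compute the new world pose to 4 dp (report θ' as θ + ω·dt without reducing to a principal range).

(1.1279, 7.9578, 0.0590)

θ' = 1.3090 + -0.5·2.5 = 0.0590
R = v/ω = 2.0/-0.5 = -4.0000
x' = -2.5 + -4.0000·(sin 0.0590 − sin 1.3090) = 1.1279
y' = 5 − -4.0000·(cos 0.0590 − cos 1.3090) = 7.9578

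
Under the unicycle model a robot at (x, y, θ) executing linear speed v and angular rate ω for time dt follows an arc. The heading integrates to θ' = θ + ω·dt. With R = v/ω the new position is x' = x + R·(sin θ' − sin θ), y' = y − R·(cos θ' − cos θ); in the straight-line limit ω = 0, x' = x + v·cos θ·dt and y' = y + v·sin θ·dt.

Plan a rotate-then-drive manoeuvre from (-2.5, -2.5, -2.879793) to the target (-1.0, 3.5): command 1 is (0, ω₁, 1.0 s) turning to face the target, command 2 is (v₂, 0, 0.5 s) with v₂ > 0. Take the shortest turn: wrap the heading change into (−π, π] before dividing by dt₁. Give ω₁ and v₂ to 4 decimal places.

heading to target = atan2(3.5−-2.5, -1−-2.5) = 1.3258
Δθ = wrap(1.3258 − -2.8798) = -2.0776; ω₁ = Δθ/dt₁ = -2.0776
distance = √((-1−-2.5)² + (3.5−-2.5)²) = 6.1847; v₂ = distance/dt₂ = 12.3693

ω₁ = -2.0776, v₂ = 12.3693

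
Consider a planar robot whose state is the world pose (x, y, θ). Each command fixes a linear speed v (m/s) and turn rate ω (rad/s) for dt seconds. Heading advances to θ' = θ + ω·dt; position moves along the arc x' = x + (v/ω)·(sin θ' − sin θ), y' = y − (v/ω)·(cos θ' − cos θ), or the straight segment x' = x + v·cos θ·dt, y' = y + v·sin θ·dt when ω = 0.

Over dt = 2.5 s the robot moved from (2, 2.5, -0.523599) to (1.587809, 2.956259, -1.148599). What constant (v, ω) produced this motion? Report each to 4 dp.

Δθ = -1.148599 − -0.523599 = -0.625000
ω = Δθ/dt = -0.625000/2.5 = -0.2500
R = −Δy/(cos θ' − cos θ) = 1.0000
v = R·ω = 1.0000·-0.2500 = -0.2500

v = -0.2500, ω = -0.2500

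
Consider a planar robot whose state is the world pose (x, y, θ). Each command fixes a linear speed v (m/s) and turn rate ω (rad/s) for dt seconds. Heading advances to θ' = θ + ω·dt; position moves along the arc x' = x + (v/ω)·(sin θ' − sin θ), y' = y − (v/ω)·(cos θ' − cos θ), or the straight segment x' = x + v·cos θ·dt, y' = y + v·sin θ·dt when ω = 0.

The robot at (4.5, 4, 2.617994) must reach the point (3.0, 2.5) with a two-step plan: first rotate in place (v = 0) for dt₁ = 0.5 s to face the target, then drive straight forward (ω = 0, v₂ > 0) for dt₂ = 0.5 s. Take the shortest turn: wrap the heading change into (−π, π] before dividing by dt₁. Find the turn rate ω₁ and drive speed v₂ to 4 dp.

ω₁ = 2.6180, v₂ = 4.2426

heading to target = atan2(2.5−4, 3−4.5) = -2.3562
Δθ = wrap(-2.3562 − 2.6180) = 1.3090; ω₁ = Δθ/dt₁ = 2.6180
distance = √((3−4.5)² + (2.5−4)²) = 2.1213; v₂ = distance/dt₂ = 4.2426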